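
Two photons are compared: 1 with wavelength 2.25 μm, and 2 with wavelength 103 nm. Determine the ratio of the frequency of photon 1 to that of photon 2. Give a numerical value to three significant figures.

0.0458

f_1 = 1.332e14 Hz (from wavelength = 2.25 μm, via f = c/λ).
f_2 = 2.911e15 Hz (from wavelength = 103 nm, via f = c/λ).
Ratio = 1.332e14 / 2.911e15 = 0.0458.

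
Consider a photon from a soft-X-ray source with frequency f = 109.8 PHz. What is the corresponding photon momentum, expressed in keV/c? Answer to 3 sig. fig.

0.454 keV/c

First convert: f = 109.8 PHz = 1.098e17 Hz.
Since p = hf/c for a photon, p = 2.427e-25 kg·m/s.
Converting to keV/c: p = 0.4541 keV/c ≈ 0.454 keV/c.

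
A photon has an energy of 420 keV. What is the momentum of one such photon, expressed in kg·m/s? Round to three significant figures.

Take c = 2.99792458·10^8 m/s, 1 eV = 1.602176634·10^-19 J.
First convert: E = 420 keV = 6.7291·10^-14 J.
For a photon p = E/c, so p = 2.245·10^-22 kg·m/s.
So p ≈ 2.24·10^-22 kg·m/s.

2.24·10^-22 kg·m/s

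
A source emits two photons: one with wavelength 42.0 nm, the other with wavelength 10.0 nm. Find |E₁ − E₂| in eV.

Using E = hc/λ: E₁ = 4.730 × 10^-18 J, E₂ = 1.986 × 10^-17 J.
|ΔE| = |4.730 × 10^-18 − 1.986 × 10^-17| = 1.51 × 10^-17 J = 94.5 eV.

94.5 eV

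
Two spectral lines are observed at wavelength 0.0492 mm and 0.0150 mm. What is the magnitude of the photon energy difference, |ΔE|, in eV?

0.0575 eV

Using E = hc/λ: E₁ = 4.037e-21 J, E₂ = 1.324e-20 J.
|ΔE| = |4.037e-21 − 1.324e-20| = 9.21e-21 J = 0.0575 eV.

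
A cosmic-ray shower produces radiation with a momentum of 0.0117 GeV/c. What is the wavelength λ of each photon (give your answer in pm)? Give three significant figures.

0.106 pm

Convert to SI: p = 0.0117 GeV/c = 6.2528 × 10^-21 kg·m/s.
For a photon λ = h/p, so λ = 1.060 × 10^-13 m.
Converting to pm: λ = 0.1060 pm ≈ 0.106 pm.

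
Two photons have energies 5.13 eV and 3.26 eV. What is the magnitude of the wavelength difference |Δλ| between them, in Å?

1390 Å

Using λ = hc/E: λ₁ = 2.417e-7 m, λ₂ = 3.803e-7 m.
|Δλ| = |2.417e-7 − 3.803e-7| = 1.39e-7 m = 1390 Å.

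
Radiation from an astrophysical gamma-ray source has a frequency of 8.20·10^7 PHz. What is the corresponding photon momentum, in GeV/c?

In SI units: f = 8.20·10^7 PHz = 8.20·10^22 Hz.
The photon relation is p = hf/c, giving p = 1.812·10^-19 kg·m/s.
Converting to GeV/c: p = 0.3391 GeV/c ≈ 0.339 GeV/c.

0.339 GeV/c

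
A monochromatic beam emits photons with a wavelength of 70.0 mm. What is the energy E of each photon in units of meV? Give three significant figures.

0.0177 meV

Use h = 6.62607015e-34 J·s, c = 2.99792458e8 m/s, 1 eV = 1.602176634e-19 J.
Convert to SI: λ = 70.0 mm = 0.0700 m.
Apply E = hc/λ: E = 2.838e-24 J.
Converting to meV: E = 0.01771 meV ≈ 0.0177 meV.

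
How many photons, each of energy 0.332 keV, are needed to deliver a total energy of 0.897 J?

Per-photon energy: E = 5.319e-17 J (from energy = 0.332 keV).
N = E_total / E_photon = 0.897 J / 5.319e-17 J = 1.69e16.

1.69e16 photons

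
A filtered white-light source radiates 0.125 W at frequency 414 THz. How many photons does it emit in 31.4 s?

1.43 × 10^19 photons

Total energy: E_total = P·t = 0.125 × 31.4 = 3.925 J.
Per-photon energy: E = 2.743 × 10^-19 J.
N = E_total / E_photon = 1.43 × 10^19.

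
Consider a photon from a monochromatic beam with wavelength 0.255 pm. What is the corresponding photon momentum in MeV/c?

4.86 MeV/c

Use h = 6.62607015 × 10^-34 J·s, c = 2.99792458 × 10^8 m/s, 1 eV = 1.602176634 × 10^-19 J.
Convert to SI: λ = 0.255 pm = 2.55 × 10^-13 m.
Apply p = h/λ: p = 2.598 × 10^-21 kg·m/s.
Converting to MeV/c: p = 4.862 MeV/c ≈ 4.86 MeV/c.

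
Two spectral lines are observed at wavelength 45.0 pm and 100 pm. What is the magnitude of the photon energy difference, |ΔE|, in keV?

15.2 keV

Using E = hc/λ: E₁ = 4.414·10^-15 J, E₂ = 1.986·10^-15 J.
|ΔE| = |4.414·10^-15 − 1.986·10^-15| = 2.43·10^-15 J = 15.2 keV.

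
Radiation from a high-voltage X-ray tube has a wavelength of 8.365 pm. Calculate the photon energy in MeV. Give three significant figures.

(h = 6.62607015e-34 J·s, c = 2.99792458e8 m/s, 1 eV = 1.602176634e-19 J.)
In SI units: λ = 8.365 pm = 8.365e-12 m.
Apply E = hc/λ: E = 2.375e-14 J.
Converting to MeV: E = 0.1482 MeV ≈ 0.148 MeV.

0.148 MeV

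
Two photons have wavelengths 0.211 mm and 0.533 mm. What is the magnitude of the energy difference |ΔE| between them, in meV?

3.55 meV

Using E = hc/λ: E₁ = 9.414 × 10^-22 J, E₂ = 3.727 × 10^-22 J.
|ΔE| = |9.414 × 10^-22 − 3.727 × 10^-22| = 5.69 × 10^-22 J = 3.55 meV.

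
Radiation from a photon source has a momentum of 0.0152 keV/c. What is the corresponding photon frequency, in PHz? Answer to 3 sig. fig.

3.68 PHz

In SI units: p = 0.0152 keV/c = 8.1233 × 10^-27 kg·m/s.
Since f = pc/h for a photon, f = 3.675 × 10^15 Hz.
Converting to PHz: f = 3.675 PHz ≈ 3.68 PHz.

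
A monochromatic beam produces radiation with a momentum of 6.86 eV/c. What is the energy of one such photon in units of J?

Convert to SI: p = 6.86 eV/c = 3.6662e-27 kg·m/s.
Since E = pc for a photon, E = 1.099e-18 J.
So E ≈ 1.10e-18 J.

1.10e-18 J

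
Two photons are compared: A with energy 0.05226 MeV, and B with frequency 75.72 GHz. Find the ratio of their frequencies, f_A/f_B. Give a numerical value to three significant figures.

1.67e8

f_A = 1.264e19 Hz (from energy = 0.05226 MeV, via f = E/h).
f_B = 7.572e10 Hz (from frequency = 75.72 GHz, via f given directly).
Ratio = 1.264e19 / 7.572e10 = 1.67e8.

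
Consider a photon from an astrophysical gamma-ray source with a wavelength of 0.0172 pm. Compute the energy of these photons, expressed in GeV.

(h = 6.62607015e-34 J·s, c = 2.99792458e8 m/s, 1 eV = 1.602176634e-19 J.)
Convert to SI: λ = 0.0172 pm = 1.72e-14 m.
The photon relation is E = hc/λ, giving E = 1.155e-11 J.
Converting to GeV: E = 0.07208 GeV ≈ 0.0721 GeV.

0.0721 GeV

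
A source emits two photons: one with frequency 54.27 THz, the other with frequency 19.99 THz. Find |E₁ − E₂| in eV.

Using E = hf: E₁ = 3.5960·10^-20 J, E₂ = 1.3246·10^-20 J.
|ΔE| = |3.5960·10^-20 − 1.3246·10^-20| = 2.27·10^-20 J = 0.142 eV.

0.142 eV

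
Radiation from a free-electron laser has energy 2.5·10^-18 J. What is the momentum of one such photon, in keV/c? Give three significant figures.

0.0156 keV/c

(c = 2.99792458·10^8 m/s, 1 eV = 1.602176634·10^-19 J.)
Apply p = E/c: p = 8.339·10^-27 kg·m/s.
Converting to keV/c: p = 0.01560 keV/c ≈ 0.0156 keV/c.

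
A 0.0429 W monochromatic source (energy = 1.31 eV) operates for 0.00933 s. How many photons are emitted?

1.91e15 photons

Total energy: E_total = P·t = 0.0429 × 0.00933 = 4.003e-4 J.
Per-photon energy: E = 2.099e-19 J.
N = E_total / E_photon = 1.91e15.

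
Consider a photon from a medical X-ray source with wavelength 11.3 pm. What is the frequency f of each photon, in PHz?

2.65e4 PHz

Convert to SI: λ = 11.3 pm = 1.13e-11 m.
Apply f = c/λ: f = 2.653e19 Hz.
Converting to PHz: f = 26530 PHz ≈ 2.65e4 PHz.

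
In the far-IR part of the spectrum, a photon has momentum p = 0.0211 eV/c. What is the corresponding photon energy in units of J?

3.38e-21 J

(c = 2.99792458e8 m/s, 1 eV = 1.602176634e-19 J.)
First convert: p = 0.0211 eV/c = 1.1276e-29 kg·m/s.
Apply E = pc: E = 3.381e-21 J.
So E ≈ 3.38e-21 J.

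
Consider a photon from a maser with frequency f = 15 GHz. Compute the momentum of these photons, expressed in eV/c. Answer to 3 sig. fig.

In SI units: f = 15 GHz = 1.5e10 Hz.
The photon relation is p = hf/c, giving p = 3.315e-32 kg·m/s.
Converting to eV/c: p = 6.204e-5 eV/c ≈ 6.20e-5 eV/c.

6.20e-5 eV/c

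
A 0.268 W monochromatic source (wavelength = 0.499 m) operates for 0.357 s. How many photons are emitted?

2.40 × 10^23 photons

Total energy: E_total = P·t = 0.268 × 0.357 = 0.09568 J.
Per-photon energy: E = 3.981 × 10^-25 J.
N = E_total / E_photon = 2.40 × 10^23.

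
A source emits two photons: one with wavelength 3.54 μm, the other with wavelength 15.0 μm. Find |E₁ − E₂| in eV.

Using E = hc/λ: E₁ = 5.611 × 10^-20 J, E₂ = 1.324 × 10^-20 J.
|ΔE| = |5.611 × 10^-20 − 1.324 × 10^-20| = 4.29 × 10^-20 J = 0.268 eV.

0.268 eV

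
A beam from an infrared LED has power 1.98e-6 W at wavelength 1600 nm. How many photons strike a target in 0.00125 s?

Total energy: E_total = P·t = 1.98e-6 × 0.00125 = 2.475e-9 J.
Per-photon energy: E = 1.242e-19 J.
N = E_total / E_photon = 1.99e10.

1.99e10 photons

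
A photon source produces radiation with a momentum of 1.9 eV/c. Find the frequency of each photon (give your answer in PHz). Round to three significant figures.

(h = 6.62607015e-34 J·s, c = 2.99792458e8 m/s, 1 eV = 1.602176634e-19 J.)
Convert to SI: p = 1.9 eV/c = 1.0154e-27 kg·m/s.
Since f = pc/h for a photon, f = 4.594e14 Hz.
Converting to PHz: f = 0.4594 PHz ≈ 0.459 PHz.

0.459 PHz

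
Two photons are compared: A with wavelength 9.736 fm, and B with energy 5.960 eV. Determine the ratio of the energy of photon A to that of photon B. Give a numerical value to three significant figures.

E_A = 2.040 × 10^-11 J (from wavelength = 9.736 fm, via E = hc/λ).
E_B = 9.549 × 10^-19 J (from energy = 5.960 eV, via E given directly).
Ratio = 2.040 × 10^-11 / 9.549 × 10^-19 = 2.14 × 10^7.

2.14 × 10^7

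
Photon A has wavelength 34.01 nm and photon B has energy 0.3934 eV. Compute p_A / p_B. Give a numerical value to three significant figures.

92.7

p_A = 1.948·10^-26 kg·m/s (from wavelength = 34.01 nm, via p = h/λ).
p_B = 2.102·10^-28 kg·m/s (from energy = 0.3934 eV, via p = E/c).
Ratio = 1.948·10^-26 / 2.102·10^-28 = 92.7.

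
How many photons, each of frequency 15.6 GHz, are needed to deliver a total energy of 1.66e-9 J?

Per-photon energy: E = 1.034e-23 J (from frequency = 15.6 GHz).
N = E_total / E_photon = 1.66e-9 J / 1.034e-23 J = 1.61e14.

1.61e14 photons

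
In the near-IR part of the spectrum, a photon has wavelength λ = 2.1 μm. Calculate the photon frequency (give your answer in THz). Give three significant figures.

143 THz

Take c = 2.99792458 × 10^8 m/s.
In SI units: λ = 2.1 μm = 2.1 × 10^-6 m.
For a photon f = c/λ, so f = 1.428 × 10^14 Hz.
Converting to THz: f = 142.8 THz ≈ 143 THz.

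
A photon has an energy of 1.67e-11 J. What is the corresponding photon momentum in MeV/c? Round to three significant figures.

Take c = 2.99792458e8 m/s, 1 eV = 1.602176634e-19 J.
Apply p = E/c: p = 5.571e-20 kg·m/s.
Converting to MeV/c: p = 104.2 MeV/c ≈ 104 MeV/c.

104 MeV/c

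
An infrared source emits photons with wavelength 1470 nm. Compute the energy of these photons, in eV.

0.843 eV

Use h = 6.62607015e-34 J·s, c = 2.99792458e8 m/s, 1 eV = 1.602176634e-19 J.
Convert to SI: λ = 1470 nm = 1.47e-6 m.
Since E = hc/λ for a photon, E = 1.351e-19 J.
Converting to eV: E = 0.8434 eV ≈ 0.843 eV.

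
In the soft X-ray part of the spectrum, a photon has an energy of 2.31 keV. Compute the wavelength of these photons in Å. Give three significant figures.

In SI units: E = 2.31 keV = 3.7010 × 10^-16 J.
Apply λ = hc/E: λ = 5.367 × 10^-10 m.
Converting to Å: λ = 5.367 Å ≈ 5.37 Å.

5.37 Å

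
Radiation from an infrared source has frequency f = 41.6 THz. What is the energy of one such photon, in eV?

0.172 eV

Use h = 6.62607015e-34 J·s, 1 eV = 1.602176634e-19 J.
First convert: f = 41.6 THz = 4.16e13 Hz.
Apply E = hf: E = 2.756e-20 J.
Converting to eV: E = 0.1720 eV ≈ 0.172 eV.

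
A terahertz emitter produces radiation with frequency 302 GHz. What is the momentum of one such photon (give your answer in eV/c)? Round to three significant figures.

1.25e-3 eV/c

(h = 6.62607015e-34 J·s, c = 2.99792458e8 m/s, 1 eV = 1.602176634e-19 J.)
Convert to SI: f = 302 GHz = 3.02e11 Hz.
The photon relation is p = hf/c, giving p = 6.675e-31 kg·m/s.
Converting to eV/c: p = 0.001249 eV/c ≈ 1.25e-3 eV/c.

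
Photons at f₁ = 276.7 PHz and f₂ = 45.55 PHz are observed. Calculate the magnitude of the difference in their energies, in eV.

Using E = hf: E₁ = 1.8334 × 10^-16 J, E₂ = 3.0182 × 10^-17 J.
|ΔE| = |1.8334 × 10^-16 − 3.0182 × 10^-17| = 1.53 × 10^-16 J = 956 eV.

956 eV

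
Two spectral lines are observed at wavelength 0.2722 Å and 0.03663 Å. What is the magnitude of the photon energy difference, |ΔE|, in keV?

Using E = hc/λ: E₁ = 7.2977·10^-15 J, E₂ = 5.4230·10^-14 J.
|ΔE| = |7.2977·10^-15 − 5.4230·10^-14| = 4.69·10^-14 J = 293 keV.

293 keV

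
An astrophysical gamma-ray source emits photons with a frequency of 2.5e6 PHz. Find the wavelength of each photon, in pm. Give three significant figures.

Take c = 2.99792458e8 m/s.
Convert to SI: f = 2.5e6 PHz = 2.5e21 Hz.
Apply λ = c/f: λ = 1.199e-13 m.
Converting to pm: λ = 0.1199 pm ≈ 0.120 pm.

0.120 pm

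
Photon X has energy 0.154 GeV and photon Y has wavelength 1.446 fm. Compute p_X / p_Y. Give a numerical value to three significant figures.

p_X = 8.230e-20 kg·m/s (from energy = 0.154 GeV, via p = E/c).
p_Y = 4.582e-19 kg·m/s (from wavelength = 1.446 fm, via p = h/λ).
Ratio = 8.230e-20 / 4.582e-19 = 0.180.

0.180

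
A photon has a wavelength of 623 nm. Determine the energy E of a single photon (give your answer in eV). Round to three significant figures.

1.99 eV

First convert: λ = 623 nm = 6.23 × 10^-7 m.
Since E = hc/λ for a photon, E = 3.189 × 10^-19 J.
Converting to eV: E = 1.990 eV ≈ 1.99 eV.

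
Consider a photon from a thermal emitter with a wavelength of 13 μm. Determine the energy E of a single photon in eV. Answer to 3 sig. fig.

Use h = 6.62607015 × 10^-34 J·s, c = 2.99792458 × 10^8 m/s, 1 eV = 1.602176634 × 10^-19 J.
Convert to SI: λ = 13 μm = 1.3 × 10^-5 m.
For a photon E = hc/λ, so E = 1.528 × 10^-20 J.
Converting to eV: E = 0.09537 eV ≈ 0.0954 eV.

0.0954 eV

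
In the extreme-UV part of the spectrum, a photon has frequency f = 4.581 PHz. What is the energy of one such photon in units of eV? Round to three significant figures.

18.9 eV

Convert to SI: f = 4.581 PHz = 4.581 × 10^15 Hz.
For a photon E = hf, so E = 3.035 × 10^-18 J.
Converting to eV: E = 18.95 eV ≈ 18.9 eV.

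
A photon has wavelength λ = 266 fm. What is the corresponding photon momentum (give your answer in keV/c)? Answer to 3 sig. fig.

4660 keV/c

First convert: λ = 266 fm = 2.66e-13 m.
Apply p = h/λ: p = 2.491e-21 kg·m/s.
Converting to keV/c: p = 4661 keV/c ≈ 4660 keV/c.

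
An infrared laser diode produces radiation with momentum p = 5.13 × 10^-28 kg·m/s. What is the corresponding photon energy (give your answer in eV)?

0.960 eV

For a photon E = pc, so E = 1.538 × 10^-19 J.
Converting to eV: E = 0.9599 eV ≈ 0.960 eV.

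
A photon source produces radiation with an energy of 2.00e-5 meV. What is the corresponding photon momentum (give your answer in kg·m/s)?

1.07e-35 kg·m/s

In SI units: E = 2.00e-5 meV = 3.2044e-27 J.
The photon relation is p = E/c, giving p = 1.069e-35 kg·m/s.
So p ≈ 1.07e-35 kg·m/s.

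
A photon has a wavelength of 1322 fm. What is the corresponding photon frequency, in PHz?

Take c = 2.99792458e8 m/s.
First convert: λ = 1322 fm = 1.322e-12 m.
Apply f = c/λ: f = 2.268e20 Hz.
Converting to PHz: f = 226800 PHz ≈ 2.27e5 PHz.

2.27e5 PHz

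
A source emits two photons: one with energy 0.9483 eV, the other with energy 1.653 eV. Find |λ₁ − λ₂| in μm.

0.557 μm

Using λ = hc/E: λ₁ = 1.3074e-6 m, λ₂ = 7.5006e-7 m.
|Δλ| = |1.3074e-6 − 7.5006e-7| = 5.57e-7 m = 0.557 μm.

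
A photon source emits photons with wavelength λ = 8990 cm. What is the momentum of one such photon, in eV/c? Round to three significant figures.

Take h = 6.62607015e-34 J·s, c = 2.99792458e8 m/s, 1 eV = 1.602176634e-19 J.
First convert: λ = 8990 cm = 89.9 m.
The photon relation is p = h/λ, giving p = 7.370e-36 kg·m/s.
Converting to eV/c: p = 1.379e-8 eV/c ≈ 1.38e-8 eV/c.

1.38e-8 eV/c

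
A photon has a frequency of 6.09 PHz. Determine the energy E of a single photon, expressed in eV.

25.2 eV

Use h = 6.62607015 × 10^-34 J·s, 1 eV = 1.602176634 × 10^-19 J.
Convert to SI: f = 6.09 PHz = 6.09 × 10^15 Hz.
Since E = hf for a photon, E = 4.035 × 10^-18 J.
Converting to eV: E = 25.19 eV ≈ 25.2 eV.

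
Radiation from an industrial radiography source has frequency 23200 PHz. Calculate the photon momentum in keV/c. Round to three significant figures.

95.9 keV/c

Take h = 6.62607015 × 10^-34 J·s, c = 2.99792458 × 10^8 m/s, 1 eV = 1.602176634 × 10^-19 J.
In SI units: f = 23200 PHz = 2.32 × 10^19 Hz.
The photon relation is p = hf/c, giving p = 5.128 × 10^-23 kg·m/s.
Converting to keV/c: p = 95.95 keV/c ≈ 95.9 keV/c.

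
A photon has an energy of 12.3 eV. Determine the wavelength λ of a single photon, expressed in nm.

101 nm

Convert to SI: E = 12.3 eV = 1.9707e-18 J.
The photon relation is λ = hc/E, giving λ = 1.008e-7 m.
Converting to nm: λ = 100.8 nm ≈ 101 nm.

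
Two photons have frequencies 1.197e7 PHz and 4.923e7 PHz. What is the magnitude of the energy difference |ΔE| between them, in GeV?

0.154 GeV

Using E = hf: E₁ = 7.9314e-12 J, E₂ = 3.2620e-11 J.
|ΔE| = |7.9314e-12 − 3.2620e-11| = 2.47e-11 J = 0.154 GeV.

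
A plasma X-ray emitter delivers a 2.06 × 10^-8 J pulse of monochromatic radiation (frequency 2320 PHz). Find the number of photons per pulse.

Per-photon energy: E = 1.537 × 10^-15 J (from frequency = 2320 PHz).
N = E_total / E_photon = 2.06 × 10^-8 J / 1.537 × 10^-15 J = 1.34 × 10^7.

1.34 × 10^7 photons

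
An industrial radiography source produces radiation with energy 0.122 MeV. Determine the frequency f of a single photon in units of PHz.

In SI units: E = 0.122 MeV = 1.9547 × 10^-14 J.
The photon relation is f = E/h, giving f = 2.950 × 10^19 Hz.
Converting to PHz: f = 29500 PHz ≈ 2.95 × 10^4 PHz.

2.95 × 10^4 PHz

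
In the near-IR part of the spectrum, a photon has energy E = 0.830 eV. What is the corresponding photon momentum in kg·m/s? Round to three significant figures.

4.44e-28 kg·m/s

(c = 2.99792458e8 m/s, 1 eV = 1.602176634e-19 J.)
In SI units: E = 0.830 eV = 1.3298e-19 J.
The photon relation is p = E/c, giving p = 4.436e-28 kg·m/s.
So p ≈ 4.44e-28 kg·m/s.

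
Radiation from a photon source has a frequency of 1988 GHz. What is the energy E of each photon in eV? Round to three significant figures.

Use h = 6.62607015 × 10^-34 J·s, 1 eV = 1.602176634 × 10^-19 J.
Convert to SI: f = 1988 GHz = 1.988 × 10^12 Hz.
The photon relation is E = hf, giving E = 1.317 × 10^-21 J.
Converting to eV: E = 0.008222 eV ≈ 8.22 × 10^-3 eV.

8.22 × 10^-3 eV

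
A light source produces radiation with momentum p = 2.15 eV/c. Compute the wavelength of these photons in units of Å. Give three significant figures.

(h = 6.62607015 × 10^-34 J·s, c = 2.99792458 × 10^8 m/s, 1 eV = 1.602176634 × 10^-19 J.)
First convert: p = 2.15 eV/c = 1.1490 × 10^-27 kg·m/s.
The photon relation is λ = h/p, giving λ = 5.767 × 10^-7 m.
Converting to Å: λ = 5767 Å ≈ 5770 Å.

5770 Å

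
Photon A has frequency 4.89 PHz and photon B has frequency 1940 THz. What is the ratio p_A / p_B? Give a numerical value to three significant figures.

p_A = 1.081e-26 kg·m/s (from frequency = 4.89 PHz, via p = hf/c).
p_B = 4.288e-27 kg·m/s (from frequency = 1940 THz, via p = hf/c).
Ratio = 1.081e-26 / 4.288e-27 = 2.52.

2.52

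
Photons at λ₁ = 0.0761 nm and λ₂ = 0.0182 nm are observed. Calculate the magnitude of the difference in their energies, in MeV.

Using E = hc/λ: E₁ = 2.610 × 10^-15 J, E₂ = 1.091 × 10^-14 J.
|ΔE| = |2.610 × 10^-15 − 1.091 × 10^-14| = 8.30 × 10^-15 J = 0.0518 MeV.

0.0518 MeV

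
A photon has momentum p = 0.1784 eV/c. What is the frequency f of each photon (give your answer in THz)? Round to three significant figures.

43.1 THz

First convert: p = 0.1784 eV/c = 9.5342e-29 kg·m/s.
The photon relation is f = pc/h, giving f = 4.314e13 Hz.
Converting to THz: f = 43.14 THz ≈ 43.1 THz.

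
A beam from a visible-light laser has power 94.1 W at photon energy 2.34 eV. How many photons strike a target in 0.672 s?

Total energy: E_total = P·t = 94.1 × 0.672 = 63.24 J.
Per-photon energy: E = 3.749e-19 J.
N = E_total / E_photon = 1.69e20.

1.69e20 photons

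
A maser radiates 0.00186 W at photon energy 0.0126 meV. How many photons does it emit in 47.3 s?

4.36e22 photons

Total energy: E_total = P·t = 0.00186 × 47.3 = 0.08798 J.
Per-photon energy: E = 2.019e-24 J.
N = E_total / E_photon = 4.36e22.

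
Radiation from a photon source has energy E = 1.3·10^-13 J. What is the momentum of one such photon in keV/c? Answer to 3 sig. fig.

811 keV/c

For a photon p = E/c, so p = 4.336·10^-22 kg·m/s.
Converting to keV/c: p = 811.4 keV/c ≈ 811 keV/c.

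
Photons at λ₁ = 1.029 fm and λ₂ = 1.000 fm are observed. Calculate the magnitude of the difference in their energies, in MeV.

34.9 MeV

Using E = hc/λ: E₁ = 1.9305 × 10^-10 J, E₂ = 1.9864 × 10^-10 J.
|ΔE| = |1.9305 × 10^-10 − 1.9864 × 10^-10| = 5.60 × 10^-12 J = 34.9 MeV.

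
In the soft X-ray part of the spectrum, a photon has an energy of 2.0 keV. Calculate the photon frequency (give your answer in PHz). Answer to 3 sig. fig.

484 PHz

(h = 6.62607015e-34 J·s, 1 eV = 1.602176634e-19 J.)
In SI units: E = 2.0 keV = 3.2044e-16 J.
Since f = E/h for a photon, f = 4.836e17 Hz.
Converting to PHz: f = 483.6 PHz ≈ 484 PHz.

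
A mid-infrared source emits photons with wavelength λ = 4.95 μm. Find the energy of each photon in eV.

Use h = 6.62607015 × 10^-34 J·s, c = 2.99792458 × 10^8 m/s, 1 eV = 1.602176634 × 10^-19 J.
Convert to SI: λ = 4.95 μm = 4.95 × 10^-6 m.
Since E = hc/λ for a photon, E = 4.013 × 10^-20 J.
Converting to eV: E = 0.2505 eV ≈ 0.250 eV.

0.250 eV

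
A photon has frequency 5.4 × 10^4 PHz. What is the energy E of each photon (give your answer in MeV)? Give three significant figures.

0.223 MeV

Use h = 6.62607015 × 10^-34 J·s, 1 eV = 1.602176634 × 10^-19 J.
Convert to SI: f = 5.4 × 10^4 PHz = 5.4 × 10^19 Hz.
For a photon E = hf, so E = 3.578 × 10^-14 J.
Converting to MeV: E = 0.2233 MeV ≈ 0.223 MeV.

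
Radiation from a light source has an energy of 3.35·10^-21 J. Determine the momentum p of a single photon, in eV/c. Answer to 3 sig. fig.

0.0209 eV/c

Use c = 2.99792458·10^8 m/s, 1 eV = 1.602176634·10^-19 J.
For a photon p = E/c, so p = 1.117·10^-29 kg·m/s.
Converting to eV/c: p = 0.02091 eV/c ≈ 0.0209 eV/c.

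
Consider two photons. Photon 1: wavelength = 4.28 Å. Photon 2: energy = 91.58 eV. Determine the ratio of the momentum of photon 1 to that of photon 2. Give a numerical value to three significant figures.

p_1 = 1.548e-24 kg·m/s (from wavelength = 4.28 Å, via p = h/λ).
p_2 = 4.894e-26 kg·m/s (from energy = 91.58 eV, via p = E/c).
Ratio = 1.548e-24 / 4.894e-26 = 31.6.

31.6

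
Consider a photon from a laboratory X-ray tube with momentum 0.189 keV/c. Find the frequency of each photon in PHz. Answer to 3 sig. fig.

(h = 6.62607015e-34 J·s, c = 2.99792458e8 m/s, 1 eV = 1.602176634e-19 J.)
In SI units: p = 0.189 keV/c = 1.0101e-25 kg·m/s.
Apply f = pc/h: f = 4.570e16 Hz.
Converting to PHz: f = 45.70 PHz ≈ 45.7 PHz.

45.7 PHz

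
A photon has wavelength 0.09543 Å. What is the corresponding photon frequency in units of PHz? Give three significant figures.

Take c = 2.99792458·10^8 m/s.
First convert: λ = 0.09543 Å = 9.543·10^-12 m.
Apply f = c/λ: f = 3.141·10^19 Hz.
Converting to PHz: f = 31410 PHz ≈ 3.14·10^4 PHz.

3.14·10^4 PHz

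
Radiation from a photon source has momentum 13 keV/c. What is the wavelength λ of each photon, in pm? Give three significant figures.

First convert: p = 13 keV/c = 6.9476·10^-24 kg·m/s.
Since λ = h/p for a photon, λ = 9.537·10^-11 m.
Converting to pm: λ = 95.37 pm ≈ 95.4 pm.

95.4 pm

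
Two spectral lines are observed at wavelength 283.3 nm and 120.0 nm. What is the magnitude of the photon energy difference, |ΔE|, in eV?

5.96 eV

Using E = hc/λ: E₁ = 7.0118 × 10^-19 J, E₂ = 1.6554 × 10^-18 J.
|ΔE| = |7.0118 × 10^-19 − 1.6554 × 10^-18| = 9.54 × 10^-19 J = 5.96 eV.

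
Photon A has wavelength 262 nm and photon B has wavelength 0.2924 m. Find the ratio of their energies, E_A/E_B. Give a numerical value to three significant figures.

1.12 × 10^6

E_A = 7.582 × 10^-19 J (from wavelength = 262 nm, via E = hc/λ).
E_B = 6.794 × 10^-25 J (from wavelength = 0.2924 m, via E = hc/λ).
Ratio = 7.582 × 10^-19 / 6.794 × 10^-25 = 1.12 × 10^6.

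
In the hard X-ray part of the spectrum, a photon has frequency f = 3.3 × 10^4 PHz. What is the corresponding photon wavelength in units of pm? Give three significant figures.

9.08 pm

Use c = 2.99792458 × 10^8 m/s.
First convert: f = 3.3 × 10^4 PHz = 3.3 × 10^19 Hz.
Apply λ = c/f: λ = 9.085 × 10^-12 m.
Converting to pm: λ = 9.085 pm ≈ 9.08 pm.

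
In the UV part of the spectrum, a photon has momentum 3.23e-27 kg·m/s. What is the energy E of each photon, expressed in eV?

6.04 eV

Since E = pc for a photon, E = 9.683e-19 J.
Converting to eV: E = 6.044 eV ≈ 6.04 eV.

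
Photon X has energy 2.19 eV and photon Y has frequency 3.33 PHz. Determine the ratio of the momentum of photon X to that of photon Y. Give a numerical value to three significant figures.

0.159

p_X = 1.170·10^-27 kg·m/s (from energy = 2.19 eV, via p = E/c).
p_Y = 7.360·10^-27 kg·m/s (from frequency = 3.33 PHz, via p = hf/c).
Ratio = 1.170·10^-27 / 7.360·10^-27 = 0.159.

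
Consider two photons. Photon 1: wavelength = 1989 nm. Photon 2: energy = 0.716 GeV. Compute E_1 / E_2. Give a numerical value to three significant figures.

8.71e-10

E_1 = 9.987e-20 J (from wavelength = 1989 nm, via E = hc/λ).
E_2 = 1.147e-10 J (from energy = 0.716 GeV, via E given directly).
Ratio = 9.987e-20 / 1.147e-10 = 8.71e-10.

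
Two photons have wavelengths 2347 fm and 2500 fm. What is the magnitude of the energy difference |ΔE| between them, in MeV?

Using E = hc/λ: E₁ = 8.4638e-14 J, E₂ = 7.9458e-14 J.
|ΔE| = |8.4638e-14 − 7.9458e-14| = 5.18e-15 J = 0.0323 MeV.

0.0323 MeV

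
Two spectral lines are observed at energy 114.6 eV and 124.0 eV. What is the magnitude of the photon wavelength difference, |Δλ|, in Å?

Using λ = hc/E: λ₁ = 1.0819·10^-8 m, λ₂ = 9.9987·10^-9 m.
|Δλ| = |1.0819·10^-8 − 9.9987·10^-9| = 8.20·10^-10 m = 8.20 Å.

8.20 Å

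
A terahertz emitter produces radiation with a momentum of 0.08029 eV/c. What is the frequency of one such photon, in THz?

Use h = 6.62607015 × 10^-34 J·s, c = 2.99792458 × 10^8 m/s, 1 eV = 1.602176634 × 10^-19 J.
First convert: p = 0.08029 eV/c = 4.2909 × 10^-29 kg·m/s.
Apply f = pc/h: f = 1.941 × 10^13 Hz.
Converting to THz: f = 19.41 THz ≈ 19.4 THz.

19.4 THz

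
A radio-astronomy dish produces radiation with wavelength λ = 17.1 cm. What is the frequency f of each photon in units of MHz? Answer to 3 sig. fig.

1750 MHz

First convert: λ = 17.1 cm = 0.171 m.
For a photon f = c/λ, so f = 1.753·10^9 Hz.
Converting to MHz: f = 1753 MHz ≈ 1750 MHz.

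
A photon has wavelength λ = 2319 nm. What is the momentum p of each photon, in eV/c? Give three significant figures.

(h = 6.62607015 × 10^-34 J·s, c = 2.99792458 × 10^8 m/s, 1 eV = 1.602176634 × 10^-19 J.)
First convert: λ = 2319 nm = 2.319 × 10^-6 m.
Apply p = h/λ: p = 2.857 × 10^-28 kg·m/s.
Converting to eV/c: p = 0.5346 eV/c ≈ 0.535 eV/c.

0.535 eV/c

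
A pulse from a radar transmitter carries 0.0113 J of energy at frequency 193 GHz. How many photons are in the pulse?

Per-photon energy: E = 1.279·10^-22 J (from frequency = 193 GHz).
N = E_total / E_photon = 0.0113 J / 1.279·10^-22 J = 8.84·10^19.

8.84·10^19 photons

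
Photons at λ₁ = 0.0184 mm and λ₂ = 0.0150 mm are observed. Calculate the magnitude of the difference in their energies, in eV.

0.0153 eV

Using E = hc/λ: E₁ = 1.080e-20 J, E₂ = 1.324e-20 J.
|ΔE| = |1.080e-20 − 1.324e-20| = 2.45e-21 J = 0.0153 eV.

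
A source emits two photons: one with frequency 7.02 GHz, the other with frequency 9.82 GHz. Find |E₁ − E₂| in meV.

0.0116 meV

Using E = hf: E₁ = 4.652 × 10^-24 J, E₂ = 6.507 × 10^-24 J.
|ΔE| = |4.652 × 10^-24 − 6.507 × 10^-24| = 1.86 × 10^-24 J = 0.0116 meV.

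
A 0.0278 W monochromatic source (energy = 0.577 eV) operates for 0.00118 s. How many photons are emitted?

Total energy: E_total = P·t = 0.0278 × 0.00118 = 3.280·10^-5 J.
Per-photon energy: E = 9.245·10^-20 J.
N = E_total / E_photon = 3.55·10^14.

3.55·10^14 photons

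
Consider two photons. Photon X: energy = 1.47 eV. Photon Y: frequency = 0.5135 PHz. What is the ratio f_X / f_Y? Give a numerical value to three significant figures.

0.692

f_X = 3.554 × 10^14 Hz (from energy = 1.47 eV, via f = E/h).
f_Y = 5.135 × 10^14 Hz (from frequency = 0.5135 PHz, via f given directly).
Ratio = 3.554 × 10^14 / 5.135 × 10^14 = 0.692.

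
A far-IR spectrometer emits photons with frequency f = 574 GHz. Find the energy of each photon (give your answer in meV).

Use h = 6.62607015 × 10^-34 J·s, 1 eV = 1.602176634 × 10^-19 J.
First convert: f = 574 GHz = 5.74 × 10^11 Hz.
Apply E = hf: E = 3.803 × 10^-22 J.
Converting to meV: E = 2.374 meV ≈ 2.37 meV.

2.37 meV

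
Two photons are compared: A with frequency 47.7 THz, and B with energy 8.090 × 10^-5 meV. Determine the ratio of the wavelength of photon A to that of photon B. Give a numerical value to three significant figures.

4.10 × 10^-7

λ_A = 6.285 × 10^-6 m (from frequency = 47.7 THz, via λ = c/f).
λ_B = 15.33 m (from energy = 8.090 × 10^-5 meV, via λ = hc/E).
Ratio = 6.285 × 10^-6 / 15.33 = 4.10 × 10^-7.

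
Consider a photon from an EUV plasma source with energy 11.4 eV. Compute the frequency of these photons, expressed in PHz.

Use h = 6.62607015e-34 J·s, 1 eV = 1.602176634e-19 J.
First convert: E = 11.4 eV = 1.8265e-18 J.
For a photon f = E/h, so f = 2.757e15 Hz.
Converting to PHz: f = 2.757 PHz ≈ 2.76 PHz.

2.76 PHz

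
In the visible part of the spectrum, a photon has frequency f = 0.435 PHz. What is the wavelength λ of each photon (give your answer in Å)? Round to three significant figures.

6890 Å

(c = 2.99792458·10^8 m/s.)
First convert: f = 0.435 PHz = 4.35·10^14 Hz.
Apply λ = c/f: λ = 6.892·10^-7 m.
Converting to Å: λ = 6892 Å ≈ 6890 Å.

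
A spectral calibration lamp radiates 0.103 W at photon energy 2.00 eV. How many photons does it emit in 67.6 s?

2.17e19 photons

Total energy: E_total = P·t = 0.103 × 67.6 = 6.963 J.
Per-photon energy: E = 3.204e-19 J.
N = E_total / E_photon = 2.17e19.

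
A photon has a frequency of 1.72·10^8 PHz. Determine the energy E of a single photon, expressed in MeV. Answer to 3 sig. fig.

711 MeV

Take h = 6.62607015·10^-34 J·s, 1 eV = 1.602176634·10^-19 J.
First convert: f = 1.72·10^8 PHz = 1.72·10^23 Hz.
Apply E = hf: E = 1.140·10^-10 J.
Converting to MeV: E = 711.3 MeV ≈ 711 MeV.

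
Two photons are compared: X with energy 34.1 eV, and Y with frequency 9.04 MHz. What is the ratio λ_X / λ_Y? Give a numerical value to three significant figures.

1.10e-9

λ_X = 3.636e-8 m (from energy = 34.1 eV, via λ = hc/E).
λ_Y = 33.16 m (from frequency = 9.04 MHz, via λ = c/f).
Ratio = 3.636e-8 / 33.16 = 1.10e-9.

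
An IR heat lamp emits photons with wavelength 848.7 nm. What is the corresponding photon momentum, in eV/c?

Take h = 6.62607015e-34 J·s, c = 2.99792458e8 m/s, 1 eV = 1.602176634e-19 J.
First convert: λ = 848.7 nm = 8.487e-7 m.
Since p = h/λ for a photon, p = 7.807e-28 kg·m/s.
Converting to eV/c: p = 1.461 eV/c ≈ 1.46 eV/c.

1.46 eV/c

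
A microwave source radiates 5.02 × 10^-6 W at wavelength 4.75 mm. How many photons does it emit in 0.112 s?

Total energy: E_total = P·t = 5.02 × 10^-6 × 0.112 = 5.622 × 10^-7 J.
Per-photon energy: E = 4.182 × 10^-23 J.
N = E_total / E_photon = 1.34 × 10^16.

1.34 × 10^16 photons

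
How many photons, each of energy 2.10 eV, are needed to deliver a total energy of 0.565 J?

Per-photon energy: E = 3.365 × 10^-19 J (from energy = 2.10 eV).
N = E_total / E_photon = 0.565 J / 3.365 × 10^-19 J = 1.68 × 10^18.

1.68 × 10^18 photons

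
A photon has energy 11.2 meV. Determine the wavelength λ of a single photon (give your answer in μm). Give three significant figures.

111 μm

Convert to SI: E = 11.2 meV = 1.7944e-21 J.
The photon relation is λ = hc/E, giving λ = 1.107e-4 m.
Converting to μm: λ = 110.7 μm ≈ 111 μm.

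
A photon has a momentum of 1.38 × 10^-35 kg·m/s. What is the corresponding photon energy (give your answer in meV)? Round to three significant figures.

2.58 × 10^-5 meV

(c = 2.99792458 × 10^8 m/s, 1 eV = 1.602176634 × 10^-19 J.)
Since E = pc for a photon, E = 4.137 × 10^-27 J.
Converting to meV: E = 2.582 × 10^-5 meV ≈ 2.58 × 10^-5 meV.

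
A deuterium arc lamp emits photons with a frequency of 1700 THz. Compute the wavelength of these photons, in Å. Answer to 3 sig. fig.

Take c = 2.99792458e8 m/s.
First convert: f = 1700 THz = 1.7e15 Hz.
For a photon λ = c/f, so λ = 1.763e-7 m.
Converting to Å: λ = 1763 Å ≈ 1760 Å.

1760 Å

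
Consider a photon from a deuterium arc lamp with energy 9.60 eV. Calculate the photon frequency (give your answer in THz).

In SI units: E = 9.60 eV = 1.5381e-18 J.
Since f = E/h for a photon, f = 2.321e15 Hz.
Converting to THz: f = 2321 THz ≈ 2320 THz.

2320 THz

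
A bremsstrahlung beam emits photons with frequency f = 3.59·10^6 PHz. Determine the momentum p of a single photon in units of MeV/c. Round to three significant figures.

14.8 MeV/c

Take h = 6.62607015·10^-34 J·s, c = 2.99792458·10^8 m/s, 1 eV = 1.602176634·10^-19 J.
Convert to SI: f = 3.59·10^6 PHz = 3.59·10^21 Hz.
Since p = hf/c for a photon, p = 7.935·10^-21 kg·m/s.
Converting to MeV/c: p = 14.85 MeV/c ≈ 14.8 MeV/c.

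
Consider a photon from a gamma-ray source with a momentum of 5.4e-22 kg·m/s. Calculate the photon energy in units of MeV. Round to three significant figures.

Apply E = pc: E = 1.619e-13 J.
Converting to MeV: E = 1.010 MeV ≈ 1.01 MeV.

1.01 MeV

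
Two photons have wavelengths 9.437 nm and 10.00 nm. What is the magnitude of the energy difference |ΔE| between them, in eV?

Using E = hc/λ: E₁ = 2.1050e-17 J, E₂ = 1.9864e-17 J.
|ΔE| = |2.1050e-17 − 1.9864e-17| = 1.19e-18 J = 7.40 eV.

7.40 eV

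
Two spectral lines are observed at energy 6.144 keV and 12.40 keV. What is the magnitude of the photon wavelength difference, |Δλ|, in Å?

1.02 Å

Using λ = hc/E: λ₁ = 2.0180e-10 m, λ₂ = 9.9987e-11 m.
|Δλ| = |2.0180e-10 − 9.9987e-11| = 1.02e-10 m = 1.02 Å.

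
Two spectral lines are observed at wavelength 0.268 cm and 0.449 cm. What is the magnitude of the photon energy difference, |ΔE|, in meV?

0.186 meV

Using E = hc/λ: E₁ = 7.412e-23 J, E₂ = 4.424e-23 J.
|ΔE| = |7.412e-23 − 4.424e-23| = 2.99e-23 J = 0.186 meV.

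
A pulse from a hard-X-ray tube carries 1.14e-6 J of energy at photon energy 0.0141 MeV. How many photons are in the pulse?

5.05e8 photons

Per-photon energy: E = 2.259e-15 J (from energy = 0.0141 MeV).
N = E_total / E_photon = 1.14e-6 J / 2.259e-15 J = 5.05e8.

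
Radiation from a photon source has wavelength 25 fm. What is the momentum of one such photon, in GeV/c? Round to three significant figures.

Take h = 6.62607015 × 10^-34 J·s, c = 2.99792458 × 10^8 m/s, 1 eV = 1.602176634 × 10^-19 J.
First convert: λ = 25 fm = 2.5 × 10^-14 m.
For a photon p = h/λ, so p = 2.650 × 10^-20 kg·m/s.
Converting to GeV/c: p = 0.04959 GeV/c ≈ 0.0496 GeV/c.

0.0496 GeV/c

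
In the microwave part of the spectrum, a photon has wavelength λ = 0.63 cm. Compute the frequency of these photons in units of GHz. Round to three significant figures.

In SI units: λ = 0.63 cm = 0.0063 m.
For a photon f = c/λ, so f = 4.759e10 Hz.
Converting to GHz: f = 47.59 GHz ≈ 47.6 GHz.

47.6 GHz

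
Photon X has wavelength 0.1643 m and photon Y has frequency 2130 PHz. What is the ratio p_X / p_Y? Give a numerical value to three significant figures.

p_X = 4.033e-33 kg·m/s (from wavelength = 0.1643 m, via p = h/λ).
p_Y = 4.708e-24 kg·m/s (from frequency = 2130 PHz, via p = hf/c).
Ratio = 4.033e-33 / 4.708e-24 = 8.57e-10.

8.57e-10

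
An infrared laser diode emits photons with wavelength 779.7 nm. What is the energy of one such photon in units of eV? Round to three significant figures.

1.59 eV

Use h = 6.62607015e-34 J·s, c = 2.99792458e8 m/s, 1 eV = 1.602176634e-19 J.
In SI units: λ = 779.7 nm = 7.797e-7 m.
Since E = hc/λ for a photon, E = 2.548e-19 J.
Converting to eV: E = 1.590 eV ≈ 1.59 eV.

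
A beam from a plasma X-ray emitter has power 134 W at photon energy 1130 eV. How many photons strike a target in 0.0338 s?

Total energy: E_total = P·t = 134 × 0.0338 = 4.529 J.
Per-photon energy: E = 1.810 × 10^-16 J.
N = E_total / E_photon = 2.50 × 10^16.

2.50 × 10^16 photons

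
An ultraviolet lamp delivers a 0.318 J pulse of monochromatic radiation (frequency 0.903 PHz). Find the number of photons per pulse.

5.31 × 10^17 photons

Per-photon energy: E = 5.983 × 10^-19 J (from frequency = 0.903 PHz).
N = E_total / E_photon = 0.318 J / 5.983 × 10^-19 J = 5.31 × 10^17.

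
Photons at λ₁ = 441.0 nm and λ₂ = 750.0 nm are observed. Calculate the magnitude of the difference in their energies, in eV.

Using E = hc/λ: E₁ = 4.5044e-19 J, E₂ = 2.6486e-19 J.
|ΔE| = |4.5044e-19 − 2.6486e-19| = 1.86e-19 J = 1.16 eV.

1.16 eV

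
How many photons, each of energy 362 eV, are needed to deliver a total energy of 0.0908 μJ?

Per-photon energy: E = 5.800·10^-17 J (from energy = 362 eV).
N = E_total / E_photon = 9.08·10^-8 J / 5.800·10^-17 J = 1.57·10^9.

1.57·10^9 photons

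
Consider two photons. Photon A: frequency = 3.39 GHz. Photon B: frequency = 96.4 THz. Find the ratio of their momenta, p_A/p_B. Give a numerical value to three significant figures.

3.52e-5

p_A = 7.493e-33 kg·m/s (from frequency = 3.39 GHz, via p = hf/c).
p_B = 2.131e-28 kg·m/s (from frequency = 96.4 THz, via p = hf/c).
Ratio = 7.493e-33 / 2.131e-28 = 3.52e-5.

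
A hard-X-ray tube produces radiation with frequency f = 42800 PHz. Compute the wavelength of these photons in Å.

0.0700 Å

In SI units: f = 42800 PHz = 4.28 × 10^19 Hz.
The photon relation is λ = c/f, giving λ = 7.004 × 10^-12 m.
Converting to Å: λ = 0.07004 Å ≈ 0.0700 Å.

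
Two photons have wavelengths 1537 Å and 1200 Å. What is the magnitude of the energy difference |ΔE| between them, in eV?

2.27 eV

Using E = hc/λ: E₁ = 1.2924e-18 J, E₂ = 1.6554e-18 J.
|ΔE| = |1.2924e-18 − 1.6554e-18| = 3.63e-19 J = 2.27 eV.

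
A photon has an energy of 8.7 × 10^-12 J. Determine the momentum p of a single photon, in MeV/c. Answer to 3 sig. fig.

The photon relation is p = E/c, giving p = 2.902 × 10^-20 kg·m/s.
Converting to MeV/c: p = 54.30 MeV/c ≈ 54.3 MeV/c.

54.3 MeV/c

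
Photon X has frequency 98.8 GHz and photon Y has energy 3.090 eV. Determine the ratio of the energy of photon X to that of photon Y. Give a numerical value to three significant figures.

E_X = 6.547e-23 J (from frequency = 98.8 GHz, via E = hf).
E_Y = 4.951e-19 J (from energy = 3.090 eV, via E given directly).
Ratio = 6.547e-23 / 4.951e-19 = 1.32e-4.

1.32e-4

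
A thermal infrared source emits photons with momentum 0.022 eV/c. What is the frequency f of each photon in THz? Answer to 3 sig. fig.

Take h = 6.62607015 × 10^-34 J·s, c = 2.99792458 × 10^8 m/s, 1 eV = 1.602176634 × 10^-19 J.
In SI units: p = 0.022 eV/c = 1.1757 × 10^-29 kg·m/s.
The photon relation is f = pc/h, giving f = 5.320 × 10^12 Hz.
Converting to THz: f = 5.320 THz ≈ 5.32 THz.

5.32 THz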